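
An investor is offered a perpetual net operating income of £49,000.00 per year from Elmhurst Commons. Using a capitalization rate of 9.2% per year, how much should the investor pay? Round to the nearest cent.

Level perpetuity: PV = C / r = £49,000.00 / 0.092 = £532,608.70

£532608.70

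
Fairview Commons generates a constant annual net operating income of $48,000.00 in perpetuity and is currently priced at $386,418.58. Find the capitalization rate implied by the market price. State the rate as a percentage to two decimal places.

12.42%

P = C/r ⇒ r = C/P = $48,000.00/$386,418.58 = 0.124218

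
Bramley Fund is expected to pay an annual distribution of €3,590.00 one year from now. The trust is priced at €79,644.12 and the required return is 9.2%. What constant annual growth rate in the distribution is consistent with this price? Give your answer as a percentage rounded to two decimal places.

P = D₁/(r−g) ⇒ g = r − D₁/P = 0.092 − €3,590.00/€79,644.12 = 0.046924

4.69%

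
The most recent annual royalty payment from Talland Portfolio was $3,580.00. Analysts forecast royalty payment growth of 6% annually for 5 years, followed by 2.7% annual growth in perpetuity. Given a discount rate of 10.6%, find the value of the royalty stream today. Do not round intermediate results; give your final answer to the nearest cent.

$53420.58

D_1 = 3794.80000
D_2 = 4022.48800
D_3 = 4263.83728
D_4 = 4519.66752
D_5 = 4790.84757
Terminal value at year 5: TV = D_5×(1+g_2)/(r−g_2) = 4920.20045/0.079 = 62281.01838
P_0 = D_1/(1+r)^1 + D_2/(1+r)^2 + D_3/(1+r)^3 + D_4/(1+r)^4 + D_5/(1+r)^5 + TV/(1+r)^5
    = 3431.10307 + 3288.39897 + 3151.63011 + 3020.54966 + 2894.92101 + 37633.97312 = 53420.57595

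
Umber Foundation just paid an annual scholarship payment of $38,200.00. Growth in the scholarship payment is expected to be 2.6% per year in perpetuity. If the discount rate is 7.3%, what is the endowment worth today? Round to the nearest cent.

D₁ = D₀ × (1 + g) = $38,200.00 × 1.026 = $39,193.2000
Growing perpetuity: P = D₁ / (r − g) = $39,193.2000 / (0.073 − 0.026) = $833,897.87

$833897.87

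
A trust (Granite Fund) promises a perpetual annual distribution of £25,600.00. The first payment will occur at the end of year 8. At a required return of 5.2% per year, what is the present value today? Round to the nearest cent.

Value at end of year 7: C / r = £25,600.00 / 0.052 = £492,307.6923
Discount to today: PV = £492,307.6923 / (1 + 0.052)^7 = £492,307.6923 / 1.425969 = £345,244.24

£345244.24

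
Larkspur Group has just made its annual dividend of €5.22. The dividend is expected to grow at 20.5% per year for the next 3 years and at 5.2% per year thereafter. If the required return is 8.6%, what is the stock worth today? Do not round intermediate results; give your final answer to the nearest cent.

€239.99

D_1 = 6.29010
D_2 = 7.57957
D_3 = 9.13338
Terminal value at year 3: TV = D_3×(1+g_2)/(r−g_2) = 9.60832/0.034 = 282.59760
P_0 = D_1/(1+r)^1 + D_2/(1+r)^2 + D_3/(1+r)^3 + TV/(1+r)^3
    = 5.79199 + 6.42665 + 7.13086 + 220.63733 = 239.98684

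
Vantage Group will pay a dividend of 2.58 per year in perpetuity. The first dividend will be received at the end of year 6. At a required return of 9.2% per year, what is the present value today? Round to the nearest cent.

Value at end of year 5: C / r = 2.58 / 0.092 = 28.0435
Discount to today: PV = 28.0435 / (1 + 0.092)^5 = 28.0435 / 1.552792 = 18.06

18.06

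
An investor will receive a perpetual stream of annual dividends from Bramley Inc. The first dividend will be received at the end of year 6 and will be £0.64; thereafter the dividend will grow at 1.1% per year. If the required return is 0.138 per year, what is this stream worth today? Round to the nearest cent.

Value at end of year 5: C₁ / (r − g) = £0.64 / (0.138 − 0.011) = £5.0394
Discount to today: PV = £5.0394 / (1 + 0.138)^5 = £5.0394 / 1.908584 = £2.64

£2.64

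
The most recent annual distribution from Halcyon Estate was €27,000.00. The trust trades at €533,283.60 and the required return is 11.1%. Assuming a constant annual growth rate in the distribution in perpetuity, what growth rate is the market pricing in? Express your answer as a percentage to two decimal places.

5.75%

P = D₀(1+g)/(r−g) ⇒ P(r−g) = D₀(1+g) ⇒ g(P+D₀) = P·r − D₀
g = (P·r − D₀)/(P + D₀) = (€533,283.60×0.111 − €27,000.00) / (€533,283.60 + €27,000.00) = 0.057461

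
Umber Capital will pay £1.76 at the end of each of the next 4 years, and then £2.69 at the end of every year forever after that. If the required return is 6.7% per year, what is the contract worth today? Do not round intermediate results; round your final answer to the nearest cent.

£36.98

PV of 4-year annuity: £1.76 × [1 − (1+0.067)^−4] / 0.067 = 6.00209
Perpetuity value at year 4: £2.69 / 0.067 = 40.14925
PV of perpetuity: 40.14925 / (1+0.067)^4 = 30.97561
Total PV = 6.00209 + 30.97561 = 36.97769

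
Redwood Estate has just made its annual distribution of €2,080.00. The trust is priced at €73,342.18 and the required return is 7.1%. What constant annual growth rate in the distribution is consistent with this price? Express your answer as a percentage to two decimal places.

4.15%

P = D₀(1+g)/(r−g) ⇒ P(r−g) = D₀(1+g) ⇒ g(P+D₀) = P·r − D₀
g = (P·r − D₀)/(P + D₀) = (€73,342.18×0.071 − €2,080.00) / (€73,342.18 + €2,080.00) = 0.041464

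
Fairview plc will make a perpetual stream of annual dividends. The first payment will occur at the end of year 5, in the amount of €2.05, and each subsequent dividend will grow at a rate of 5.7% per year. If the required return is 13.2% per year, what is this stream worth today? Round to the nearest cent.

€16.65

Value at end of year 4: C₁ / (r − g) = €2.05 / (0.132 − 0.057) = €27.3333
Discount to today: PV = €27.3333 / (1 + 0.132)^4 = €27.3333 / 1.642047 = €16.65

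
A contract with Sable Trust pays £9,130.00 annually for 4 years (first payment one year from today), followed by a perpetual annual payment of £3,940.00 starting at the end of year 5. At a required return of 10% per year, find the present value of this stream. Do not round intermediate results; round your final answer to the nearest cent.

£55851.60

PV of 4-year annuity: £9,130.00 × [1 − (1+0.1)^−4] / 0.1 = 28940.87153
Perpetuity value at year 4: £3,940.00 / 0.1 = 39400.00000
PV of perpetuity: 39400.00000 / (1+0.1)^4 = 26910.73014
Total PV = 28940.87153 + 26910.73014 = 55851.60167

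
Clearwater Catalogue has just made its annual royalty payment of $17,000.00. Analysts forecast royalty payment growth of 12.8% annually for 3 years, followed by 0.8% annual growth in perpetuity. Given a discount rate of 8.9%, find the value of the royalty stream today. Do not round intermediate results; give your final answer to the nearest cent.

$289849.26

D_1 = 19176.00000
D_2 = 21630.52800
D_3 = 24399.23558
Terminal value at year 3: TV = D_3×(1+g_2)/(r−g_2) = 24594.42947/0.081 = 303634.93171
P_0 = D_1/(1+r)^1 + D_2/(1+r)^2 + D_3/(1+r)^3 + TV/(1+r)^3
    = 17608.81543 + 18239.43416 + 18892.63704 + 235108.37202 = 289849.25865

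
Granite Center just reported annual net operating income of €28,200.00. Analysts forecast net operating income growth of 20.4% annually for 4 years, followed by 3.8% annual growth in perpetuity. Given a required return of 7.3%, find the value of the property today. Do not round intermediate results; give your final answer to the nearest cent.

€1477517.66

D_1 = 33952.80000
D_2 = 40879.17120
D_3 = 49218.52212
D_4 = 59259.10064
Terminal value at year 4: TV = D_4×(1+g_2)/(r−g_2) = 61510.94646/0.035 = 1757455.61321
P_0 = D_1/(1+r)^1 + D_2/(1+r)^2 + D_3/(1+r)^3 + D_4/(1+r)^4 + TV/(1+r)^4
    = 31642.87046 + 35506.07272 + 39840.92410 + 44705.00710 + 1325822.78185 = 1477517.65622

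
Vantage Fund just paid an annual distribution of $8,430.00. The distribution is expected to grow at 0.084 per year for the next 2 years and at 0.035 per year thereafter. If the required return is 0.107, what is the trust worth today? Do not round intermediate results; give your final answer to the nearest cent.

D_1 = 9138.12000
D_2 = 9905.72208
Terminal value at year 2: TV = D_2×(1+g_2)/(r−g_2) = 10252.42235/0.072 = 142394.75490
P_0 = D_1/(1+r)^1 + D_2/(1+r)^2 + TV/(1+r)^2
    = 8254.85095 + 8083.34095 + 116198.02611 = 132536.21801

$132536.22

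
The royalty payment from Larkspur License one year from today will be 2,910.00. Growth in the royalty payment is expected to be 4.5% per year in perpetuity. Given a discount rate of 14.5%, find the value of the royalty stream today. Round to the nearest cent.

29100.00

Growing perpetuity: P = D₁ / (r − g) = 2,910.0000 / (0.145 − 0.045) = 29,100.00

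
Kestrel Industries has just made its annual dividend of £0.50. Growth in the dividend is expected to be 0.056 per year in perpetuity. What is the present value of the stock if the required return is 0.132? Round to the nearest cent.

D₁ = D₀ × (1 + g) = £0.50 × 1.056 = £0.5280
Growing perpetuity: P = D₁ / (r − g) = £0.5280 / (0.132 − 0.056) = £6.95

£6.95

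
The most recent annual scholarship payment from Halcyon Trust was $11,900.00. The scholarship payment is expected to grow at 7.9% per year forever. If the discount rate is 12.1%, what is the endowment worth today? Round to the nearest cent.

D₁ = D₀ × (1 + g) = $11,900.00 × 1.079 = $12,840.1000
Growing perpetuity: P = D₁ / (r − g) = $12,840.1000 / (0.121 − 0.079) = $305,716.67

$305716.67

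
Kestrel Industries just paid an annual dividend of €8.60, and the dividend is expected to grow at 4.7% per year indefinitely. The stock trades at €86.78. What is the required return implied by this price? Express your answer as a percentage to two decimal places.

D₁ = €8.60 × 1.047 = €9.0042
P = D₁/(r − g) ⇒ r = D₁/P + g = €9.0042/€86.78 + 0.047 = 0.103759 + 0.047 = 0.150759

15.08%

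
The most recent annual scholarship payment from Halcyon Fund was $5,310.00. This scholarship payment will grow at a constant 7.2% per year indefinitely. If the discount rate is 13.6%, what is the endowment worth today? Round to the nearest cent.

$88942.50

D₁ = D₀ × (1 + g) = $5,310.00 × 1.072 = $5,692.3200
Growing perpetuity: P = D₁ / (r − g) = $5,692.3200 / (0.136 − 0.072) = $88,942.50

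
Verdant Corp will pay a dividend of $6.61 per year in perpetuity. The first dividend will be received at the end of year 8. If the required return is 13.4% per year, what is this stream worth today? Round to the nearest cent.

Value at end of year 7: C / r = $6.61 / 0.134 = $49.3284
Discount to today: PV = $49.3284 / (1 + 0.134)^7 = $49.3284 / 2.411523 = $20.46

$20.46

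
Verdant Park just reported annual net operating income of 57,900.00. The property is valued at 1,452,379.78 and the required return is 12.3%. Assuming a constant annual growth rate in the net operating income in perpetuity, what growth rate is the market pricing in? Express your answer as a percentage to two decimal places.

P = D₀(1+g)/(r−g) ⇒ P(r−g) = D₀(1+g) ⇒ g(P+D₀) = P·r − D₀
g = (P·r − D₀)/(P + D₀) = (1,452,379.78×0.123 − 57,900.00) / (1,452,379.78 + 57,900.00) = 0.079947

7.99%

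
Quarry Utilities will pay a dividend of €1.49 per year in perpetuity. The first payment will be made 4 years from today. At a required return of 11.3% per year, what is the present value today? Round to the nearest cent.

€9.56

Value at end of year 3: C / r = €1.49 / 0.113 = €13.1858
Discount to today: PV = €13.1858 / (1 + 0.113)^3 = €13.1858 / 1.378750 = €9.56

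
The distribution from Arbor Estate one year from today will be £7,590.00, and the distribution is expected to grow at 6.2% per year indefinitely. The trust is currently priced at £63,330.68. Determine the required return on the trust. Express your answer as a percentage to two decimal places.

18.18%

P = D₁/(r − g) ⇒ r = D₁/P + g = £7,590.0000/£63,330.68 + 0.062 = 0.119847 + 0.062 = 0.181847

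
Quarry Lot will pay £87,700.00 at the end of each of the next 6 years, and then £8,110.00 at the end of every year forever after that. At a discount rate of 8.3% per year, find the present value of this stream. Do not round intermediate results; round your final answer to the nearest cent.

PV of 6-year annuity: £87,700.00 × [1 − (1+0.083)^−6] / 0.083 = 401763.04173
Perpetuity value at year 6: £8,110.00 / 0.083 = 97710.84337
PV of perpetuity: 97710.84337 / (1+0.083)^6 = 60558.06950
Total PV = 401763.04173 + 60558.06950 = 462321.11123

£462321.11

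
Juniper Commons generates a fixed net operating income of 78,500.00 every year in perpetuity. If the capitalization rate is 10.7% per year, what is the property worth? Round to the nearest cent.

733644.86

Level perpetuity: PV = C / r = 78,500.00 / 0.107 = 733,644.86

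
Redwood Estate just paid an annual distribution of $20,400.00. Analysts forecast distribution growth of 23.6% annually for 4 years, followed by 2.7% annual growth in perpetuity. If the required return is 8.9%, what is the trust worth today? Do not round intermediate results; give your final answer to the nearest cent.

D_1 = 25214.40000
D_2 = 31164.99840
D_3 = 38519.93802
D_4 = 47610.64340
Terminal value at year 4: TV = D_4×(1+g_2)/(r−g_2) = 48896.13077/0.062 = 788647.27044
P_0 = D_1/(1+r)^1 + D_2/(1+r)^2 + D_3/(1+r)^3 + D_4/(1+r)^4 + TV/(1+r)^4
    = 23153.71901 + 26279.15215 + 29826.47572 + 33852.63911 + 560752.58656 = 673864.57255

$673864.57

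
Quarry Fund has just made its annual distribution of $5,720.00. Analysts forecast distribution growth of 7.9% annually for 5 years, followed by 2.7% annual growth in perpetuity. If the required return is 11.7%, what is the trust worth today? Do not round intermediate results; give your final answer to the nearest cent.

$80709.29

D_1 = 6171.88000
D_2 = 6659.45852
D_3 = 7185.55574
D_4 = 7753.21465
D_5 = 8365.71860
Terminal value at year 5: TV = D_5×(1+g_2)/(r−g_2) = 8591.59301/0.09 = 95462.14451
P_0 = D_1/(1+r)^1 + D_2/(1+r)^2 + D_3/(1+r)^3 + D_4/(1+r)^4 + D_5/(1+r)^5 + TV/(1+r)^5
    = 5525.40734 + 5337.43467 + 5155.85676 + 4980.45608 + 4811.02248 + 54899.11213 = 80709.28947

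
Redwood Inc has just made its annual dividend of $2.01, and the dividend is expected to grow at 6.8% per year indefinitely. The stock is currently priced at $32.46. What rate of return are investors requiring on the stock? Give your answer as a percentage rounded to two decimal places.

D₁ = $2.01 × 1.068 = $2.1467
P = D₁/(r − g) ⇒ r = D₁/P + g = $2.1467/$32.46 + 0.068 = 0.066133 + 0.068 = 0.134133

13.41%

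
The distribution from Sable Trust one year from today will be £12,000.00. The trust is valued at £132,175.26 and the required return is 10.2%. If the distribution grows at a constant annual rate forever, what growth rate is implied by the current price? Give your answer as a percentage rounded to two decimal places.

P = D₁/(r−g) ⇒ g = r − D₁/P = 0.102 − £12,000.00/£132,175.26 = 0.011211

1.12%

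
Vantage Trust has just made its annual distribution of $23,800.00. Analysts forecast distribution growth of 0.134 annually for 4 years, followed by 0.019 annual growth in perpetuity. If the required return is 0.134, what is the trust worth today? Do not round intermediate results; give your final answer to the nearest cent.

$306088.70

D_1 = 26989.20000
D_2 = 30605.75280
D_3 = 34706.92368
D_4 = 39357.65145
Terminal value at year 4: TV = D_4×(1+g_2)/(r−g_2) = 40105.44683/0.115 = 348743.01587
P_0 = D_1/(1+r)^1 + D_2/(1+r)^2 + D_3/(1+r)^3 + D_4/(1+r)^4 + TV/(1+r)^4
    = 23800.00000 + 23800.00000 + 23800.00000 + 23800.00000 + 210888.69565 = 306088.69565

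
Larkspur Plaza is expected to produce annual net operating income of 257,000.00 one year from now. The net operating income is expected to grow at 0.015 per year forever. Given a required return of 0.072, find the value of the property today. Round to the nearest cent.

4508771.93

Growing perpetuity: P = D₁ / (r − g) = 257,000.0000 / (0.072 − 0.015) = 4,508,771.93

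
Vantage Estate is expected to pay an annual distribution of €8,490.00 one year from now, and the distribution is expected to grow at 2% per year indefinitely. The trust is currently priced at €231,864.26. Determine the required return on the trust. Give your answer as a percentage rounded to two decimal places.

P = D₁/(r − g) ⇒ r = D₁/P + g = €8,490.0000/€231,864.26 + 0.02 = 0.036616 + 0.02 = 0.056616

5.66%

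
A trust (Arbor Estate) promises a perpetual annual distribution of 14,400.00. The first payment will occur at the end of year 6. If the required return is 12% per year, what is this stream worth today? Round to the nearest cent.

Value at end of year 5: C / r = 14,400.00 / 0.12 = 120,000.0000
Discount to today: PV = 120,000.0000 / (1 + 0.12)^5 = 120,000.0000 / 1.762342 = 68,091.22

68091.22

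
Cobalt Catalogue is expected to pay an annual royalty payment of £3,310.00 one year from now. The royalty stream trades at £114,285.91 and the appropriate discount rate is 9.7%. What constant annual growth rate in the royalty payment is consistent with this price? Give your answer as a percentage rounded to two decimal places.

P = D₁/(r−g) ⇒ g = r − D₁/P = 0.097 − £3,310.00/£114,285.91 = 0.068038

6.80%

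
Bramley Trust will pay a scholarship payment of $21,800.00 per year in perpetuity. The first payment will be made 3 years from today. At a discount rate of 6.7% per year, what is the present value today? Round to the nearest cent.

Value at end of year 2: C / r = $21,800.00 / 0.067 = $325,373.1343
Discount to today: PV = $325,373.1343 / (1 + 0.067)^2 = $325,373.1343 / 1.138489 = $285,793.83

$285793.83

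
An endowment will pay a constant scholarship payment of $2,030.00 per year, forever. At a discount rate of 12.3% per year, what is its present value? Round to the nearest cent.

Level perpetuity: PV = C / r = $2,030.00 / 0.123 = $16,504.07

$16504.07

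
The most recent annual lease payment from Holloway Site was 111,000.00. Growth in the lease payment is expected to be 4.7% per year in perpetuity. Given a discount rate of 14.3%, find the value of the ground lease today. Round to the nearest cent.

D₁ = D₀ × (1 + g) = 111,000.00 × 1.047 = 116,217.0000
Growing perpetuity: P = D₁ / (r − g) = 116,217.0000 / (0.143 − 0.047) = 1,210,593.75

1210593.75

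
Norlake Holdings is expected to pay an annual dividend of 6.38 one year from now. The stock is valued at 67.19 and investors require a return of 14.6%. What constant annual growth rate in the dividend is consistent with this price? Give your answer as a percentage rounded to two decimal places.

P = D₁/(r−g) ⇒ g = r − D₁/P = 0.146 − 6.38/67.19 = 0.051045

5.10%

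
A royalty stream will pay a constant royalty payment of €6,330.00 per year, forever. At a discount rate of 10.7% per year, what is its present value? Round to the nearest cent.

Level perpetuity: PV = C / r = €6,330.00 / 0.107 = €59,158.88

€59158.88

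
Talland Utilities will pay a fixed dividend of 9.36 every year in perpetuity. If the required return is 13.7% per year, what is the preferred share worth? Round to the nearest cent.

Level perpetuity: PV = C / r = 9.36 / 0.137 = 68.32

68.32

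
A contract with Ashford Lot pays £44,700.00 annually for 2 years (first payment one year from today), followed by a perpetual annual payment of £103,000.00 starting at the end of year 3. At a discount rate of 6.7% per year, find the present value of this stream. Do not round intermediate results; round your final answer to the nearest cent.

£1431466.03

PV of 2-year annuity: £44,700.00 × [1 − (1+0.067)^−2] / 0.067 = 81155.72482
Perpetuity value at year 2: £103,000.00 / 0.067 = 1537313.43284
PV of perpetuity: 1537313.43284 / (1+0.067)^2 = 1350310.30852
Total PV = 81155.72482 + 1350310.30852 = 1431466.03334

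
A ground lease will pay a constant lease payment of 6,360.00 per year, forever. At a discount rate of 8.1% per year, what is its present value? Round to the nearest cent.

Level perpetuity: PV = C / r = 6,360.00 / 0.081 = 78,518.52

78518.52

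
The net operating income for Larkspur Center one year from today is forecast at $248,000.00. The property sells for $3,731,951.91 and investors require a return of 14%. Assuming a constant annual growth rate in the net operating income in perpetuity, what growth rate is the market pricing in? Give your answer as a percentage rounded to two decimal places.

7.35%

P = D₁/(r−g) ⇒ g = r − D₁/P = 0.14 − $248,000.00/$3,731,951.91 = 0.073547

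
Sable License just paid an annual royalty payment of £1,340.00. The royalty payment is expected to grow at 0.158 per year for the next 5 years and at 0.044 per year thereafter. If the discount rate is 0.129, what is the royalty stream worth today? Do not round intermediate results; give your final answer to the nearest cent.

D_1 = 1551.72000
D_2 = 1796.89176
D_3 = 2080.80066
D_4 = 2409.56716
D_5 = 2790.27877
Terminal value at year 5: TV = D_5×(1+g_2)/(r−g_2) = 2913.05104/0.085 = 34271.18870
P_0 = D_1/(1+r)^1 + D_2/(1+r)^2 + D_3/(1+r)^3 + D_4/(1+r)^4 + D_5/(1+r)^5 + TV/(1+r)^5
    = 1374.41984 + 1409.72380 + 1445.93460 + 1483.07553 + 1521.17047 + 18683.55258 = 25917.87683

£25917.88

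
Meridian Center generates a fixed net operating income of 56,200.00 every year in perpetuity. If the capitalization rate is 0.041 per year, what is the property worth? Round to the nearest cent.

Level perpetuity: PV = C / r = 56,200.00 / 0.041 = 1,370,731.71

1370731.71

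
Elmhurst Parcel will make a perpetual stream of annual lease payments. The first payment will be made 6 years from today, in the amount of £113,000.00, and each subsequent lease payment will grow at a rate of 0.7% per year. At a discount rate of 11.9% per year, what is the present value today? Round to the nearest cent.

£575055.80

Value at end of year 5: C₁ / (r − g) = £113,000.00 / (0.119 − 0.007) = £1,008,928.5714
Discount to today: PV = £1,008,928.5714 / (1 + 0.119)^5 = £1,008,928.5714 / 1.754488 = £575,055.80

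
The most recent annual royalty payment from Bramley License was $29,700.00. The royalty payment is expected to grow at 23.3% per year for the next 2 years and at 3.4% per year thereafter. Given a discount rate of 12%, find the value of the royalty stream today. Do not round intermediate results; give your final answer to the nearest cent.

D_1 = 36620.10000
D_2 = 45152.58330
Terminal value at year 2: TV = D_2×(1+g_2)/(r−g_2) = 46687.77113/0.086 = 542881.05968
P_0 = D_1/(1+r)^1 + D_2/(1+r)^2 + TV/(1+r)^2
    = 32696.51786 + 35995.36296 + 432781.45701 = 501473.33783

$501473.34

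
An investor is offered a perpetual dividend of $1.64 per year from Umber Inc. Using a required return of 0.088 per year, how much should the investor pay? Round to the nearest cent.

Level perpetuity: PV = C / r = $1.64 / 0.088 = $18.64

$18.64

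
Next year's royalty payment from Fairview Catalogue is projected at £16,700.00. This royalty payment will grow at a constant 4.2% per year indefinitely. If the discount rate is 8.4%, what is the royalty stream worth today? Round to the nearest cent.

£397619.05

Growing perpetuity: P = D₁ / (r − g) = £16,700.0000 / (0.084 − 0.042) = £397,619.05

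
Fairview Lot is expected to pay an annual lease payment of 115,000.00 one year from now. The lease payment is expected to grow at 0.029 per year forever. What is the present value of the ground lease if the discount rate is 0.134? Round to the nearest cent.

1095238.10

Growing perpetuity: P = D₁ / (r − g) = 115,000.0000 / (0.134 − 0.029) = 1,095,238.10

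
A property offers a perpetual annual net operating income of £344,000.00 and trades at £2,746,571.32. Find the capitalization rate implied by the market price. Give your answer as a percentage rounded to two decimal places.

P = C/r ⇒ r = C/P = £344,000.00/£2,746,571.32 = 0.125247

12.52%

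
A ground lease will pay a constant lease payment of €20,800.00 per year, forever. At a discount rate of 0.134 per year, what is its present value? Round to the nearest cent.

€155223.88

Level perpetuity: PV = C / r = €20,800.00 / 0.134 = €155,223.88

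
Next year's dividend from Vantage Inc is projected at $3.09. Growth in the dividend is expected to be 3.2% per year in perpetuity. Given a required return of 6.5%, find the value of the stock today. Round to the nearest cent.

$93.64

Growing perpetuity: P = D₁ / (r − g) = $3.0900 / (0.065 − 0.032) = $93.64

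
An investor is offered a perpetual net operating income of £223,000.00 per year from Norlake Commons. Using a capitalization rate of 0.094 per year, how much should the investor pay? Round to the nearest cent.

Level perpetuity: PV = C / r = £223,000.00 / 0.094 = £2,372,340.43

£2372340.43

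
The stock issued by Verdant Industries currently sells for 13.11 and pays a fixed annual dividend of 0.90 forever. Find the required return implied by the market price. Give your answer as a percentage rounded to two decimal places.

6.86%

P = C/r ⇒ r = C/P = 0.90/13.11 = 0.068650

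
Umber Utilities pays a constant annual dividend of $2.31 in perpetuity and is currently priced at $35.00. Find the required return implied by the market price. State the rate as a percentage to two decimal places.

P = C/r ⇒ r = C/P = $2.31/$35.00 = 0.066000

6.60%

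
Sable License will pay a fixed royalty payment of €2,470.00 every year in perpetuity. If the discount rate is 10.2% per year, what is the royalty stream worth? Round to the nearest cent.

Level perpetuity: PV = C / r = €2,470.00 / 0.102 = €24,215.69

€24215.69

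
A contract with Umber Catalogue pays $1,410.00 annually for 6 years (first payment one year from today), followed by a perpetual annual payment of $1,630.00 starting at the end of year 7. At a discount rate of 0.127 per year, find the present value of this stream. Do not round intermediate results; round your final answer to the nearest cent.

PV of 6-year annuity: $1,410.00 × [1 − (1+0.127)^−6] / 0.127 = 5683.95181
Perpetuity value at year 6: $1,630.00 / 0.127 = 12834.64567
PV of perpetuity: 12834.64567 / (1+0.127)^6 = 6263.83613
Total PV = 5683.95181 + 6263.83613 = 11947.78794

$11947.79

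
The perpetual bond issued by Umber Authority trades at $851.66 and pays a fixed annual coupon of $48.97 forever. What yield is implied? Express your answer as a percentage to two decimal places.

5.75%

P = C/r ⇒ r = C/P = $48.97/$851.66 = 0.057499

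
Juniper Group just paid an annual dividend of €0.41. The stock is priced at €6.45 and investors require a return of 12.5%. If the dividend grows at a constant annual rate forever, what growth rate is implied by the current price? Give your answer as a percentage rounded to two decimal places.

5.78%

P = D₀(1+g)/(r−g) ⇒ P(r−g) = D₀(1+g) ⇒ g(P+D₀) = P·r − D₀
g = (P·r − D₀)/(P + D₀) = (€6.45×0.125 − €0.41) / (€6.45 + €0.41) = 0.057762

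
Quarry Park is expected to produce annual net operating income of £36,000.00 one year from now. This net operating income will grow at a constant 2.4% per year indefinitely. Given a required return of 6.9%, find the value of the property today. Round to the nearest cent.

£800000.00

Growing perpetuity: P = D₁ / (r − g) = £36,000.0000 / (0.069 − 0.024) = £800,000.00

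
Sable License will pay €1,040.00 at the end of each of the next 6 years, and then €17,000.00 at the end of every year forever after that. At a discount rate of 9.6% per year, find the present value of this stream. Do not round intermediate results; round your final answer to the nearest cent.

PV of 6-year annuity: €1,040.00 × [1 − (1+0.096)^−6] / 0.096 = 4583.06329
Perpetuity value at year 6: €17,000.00 / 0.096 = 177083.33333
PV of perpetuity: 177083.33333 / (1+0.096)^6 = 102167.87568
Total PV = 4583.06329 + 102167.87568 = 106750.93898

€106750.94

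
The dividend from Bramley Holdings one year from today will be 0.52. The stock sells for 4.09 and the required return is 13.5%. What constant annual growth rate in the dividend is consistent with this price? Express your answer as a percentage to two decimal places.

0.79%

P = D₁/(r−g) ⇒ g = r − D₁/P = 0.135 − 0.52/4.09 = 0.007861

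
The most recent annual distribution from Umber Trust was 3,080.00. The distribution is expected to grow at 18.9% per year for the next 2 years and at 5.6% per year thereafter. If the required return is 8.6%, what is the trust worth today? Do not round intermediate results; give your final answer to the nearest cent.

137020.39

D_1 = 3662.12000
D_2 = 4354.26068
Terminal value at year 2: TV = D_2×(1+g_2)/(r−g_2) = 4598.09928/0.03 = 153269.97594
P_0 = D_1/(1+r)^1 + D_2/(1+r)^2 + TV/(1+r)^2
    = 3372.11786 + 3691.94120 + 129956.33014 = 137020.38920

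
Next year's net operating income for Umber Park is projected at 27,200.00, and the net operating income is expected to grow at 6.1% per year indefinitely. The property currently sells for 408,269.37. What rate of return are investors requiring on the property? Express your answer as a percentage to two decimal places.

P = D₁/(r − g) ⇒ r = D₁/P + g = 27,200.0000/408,269.37 + 0.061 = 0.066623 + 0.061 = 0.127623

12.76%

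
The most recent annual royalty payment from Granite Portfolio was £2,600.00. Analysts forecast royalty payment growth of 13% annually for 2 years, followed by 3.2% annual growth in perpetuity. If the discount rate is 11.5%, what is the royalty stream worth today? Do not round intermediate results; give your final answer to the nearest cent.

D_1 = 2938.00000
D_2 = 3319.94000
Terminal value at year 2: TV = D_2×(1+g_2)/(r−g_2) = 3426.17808/0.083 = 41279.25398
P_0 = D_1/(1+r)^1 + D_2/(1+r)^2 + TV/(1+r)^2
    = 2634.97758 + 2670.42571 + 33203.36542 = 38508.76871

£38508.77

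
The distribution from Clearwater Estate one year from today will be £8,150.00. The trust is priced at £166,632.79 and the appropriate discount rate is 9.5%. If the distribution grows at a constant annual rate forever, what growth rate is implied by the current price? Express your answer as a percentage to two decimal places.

4.61%

P = D₁/(r−g) ⇒ g = r − D₁/P = 0.095 − £8,150.00/£166,632.79 = 0.046090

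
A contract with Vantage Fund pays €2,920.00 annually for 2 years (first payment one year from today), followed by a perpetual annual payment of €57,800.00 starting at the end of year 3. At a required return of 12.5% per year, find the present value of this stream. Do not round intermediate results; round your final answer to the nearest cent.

PV of 2-year annuity: €2,920.00 × [1 − (1+0.125)^−2] / 0.125 = 4902.71605
Perpetuity value at year 2: €57,800.00 / 0.125 = 462400.00000
PV of perpetuity: 462400.00000 / (1+0.125)^2 = 365353.08642
Total PV = 4902.71605 + 365353.08642 = 370255.80247

€370255.80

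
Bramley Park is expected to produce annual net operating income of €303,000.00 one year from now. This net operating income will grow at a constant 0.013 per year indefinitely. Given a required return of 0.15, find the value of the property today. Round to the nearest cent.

€2211678.83

Growing perpetuity: P = D₁ / (r − g) = €303,000.0000 / (0.15 − 0.013) = €2,211,678.83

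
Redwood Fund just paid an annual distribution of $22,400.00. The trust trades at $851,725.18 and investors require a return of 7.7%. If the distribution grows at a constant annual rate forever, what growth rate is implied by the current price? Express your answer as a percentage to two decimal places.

4.94%

P = D₀(1+g)/(r−g) ⇒ P(r−g) = D₀(1+g) ⇒ g(P+D₀) = P·r − D₀
g = (P·r − D₀)/(P + D₀) = ($851,725.18×0.077 − $22,400.00) / ($851,725.18 + $22,400.00) = 0.049401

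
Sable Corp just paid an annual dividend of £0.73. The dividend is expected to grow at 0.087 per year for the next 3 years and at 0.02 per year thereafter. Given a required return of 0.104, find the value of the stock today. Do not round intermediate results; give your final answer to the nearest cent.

£10.58

D_1 = 0.79351
D_2 = 0.86255
D_3 = 0.93759
Terminal value at year 3: TV = D_3×(1+g_2)/(r−g_2) = 0.95634/0.084 = 11.38498
P_0 = D_1/(1+r)^1 + D_2/(1+r)^2 + D_3/(1+r)^3 + TV/(1+r)^3
    = 0.71876 + 0.70769 + 0.69679 + 8.46107 = 10.58431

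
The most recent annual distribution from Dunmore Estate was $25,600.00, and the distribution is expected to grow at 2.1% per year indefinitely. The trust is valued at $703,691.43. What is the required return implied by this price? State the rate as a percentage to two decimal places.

5.81%

D₁ = $25,600.00 × 1.021 = $26,137.6000
P = D₁/(r − g) ⇒ r = D₁/P + g = $26,137.6000/$703,691.43 + 0.021 = 0.037144 + 0.021 = 0.058144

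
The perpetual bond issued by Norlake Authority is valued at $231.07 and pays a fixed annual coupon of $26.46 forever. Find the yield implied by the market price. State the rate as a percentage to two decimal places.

11.45%

P = C/r ⇒ r = C/P = $26.46/$231.07 = 0.114511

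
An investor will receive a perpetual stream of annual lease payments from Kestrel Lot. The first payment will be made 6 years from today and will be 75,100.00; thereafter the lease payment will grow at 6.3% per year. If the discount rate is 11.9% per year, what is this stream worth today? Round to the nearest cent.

764366.21

Value at end of year 5: C₁ / (r − g) = 75,100.00 / (0.119 − 0.063) = 1,341,071.4286
Discount to today: PV = 1,341,071.4286 / (1 + 0.119)^5 = 1,341,071.4286 / 1.754488 = 764,366.21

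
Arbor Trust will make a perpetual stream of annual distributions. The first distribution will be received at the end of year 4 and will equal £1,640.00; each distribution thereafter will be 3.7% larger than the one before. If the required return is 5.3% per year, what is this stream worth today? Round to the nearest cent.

£87788.73

Value at end of year 3: C₁ / (r − g) = £1,640.00 / (0.053 − 0.037) = £102,500.0000
Discount to today: PV = £102,500.0000 / (1 + 0.053)^3 = £102,500.0000 / 1.167576 = £87,788.73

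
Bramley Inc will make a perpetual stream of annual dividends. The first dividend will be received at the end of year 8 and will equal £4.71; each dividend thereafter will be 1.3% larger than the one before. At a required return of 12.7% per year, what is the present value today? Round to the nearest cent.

£17.89

Value at end of year 7: C₁ / (r − g) = £4.71 / (0.127 − 0.013) = £41.3158
Discount to today: PV = £41.3158 / (1 + 0.127)^7 = £41.3158 / 2.309231 = £17.89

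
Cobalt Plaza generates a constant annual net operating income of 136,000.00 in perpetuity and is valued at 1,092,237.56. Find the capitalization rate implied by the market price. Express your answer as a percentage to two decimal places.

P = C/r ⇒ r = C/P = 136,000.00/1,092,237.56 = 0.124515

12.45%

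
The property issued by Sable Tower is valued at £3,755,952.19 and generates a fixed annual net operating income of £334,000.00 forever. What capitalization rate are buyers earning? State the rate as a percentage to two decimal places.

8.89%

P = C/r ⇒ r = C/P = £334,000.00/£3,755,952.19 = 0.088926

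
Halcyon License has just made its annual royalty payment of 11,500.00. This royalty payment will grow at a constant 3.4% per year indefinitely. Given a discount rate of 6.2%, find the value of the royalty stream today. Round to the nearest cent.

424678.57

D₁ = D₀ × (1 + g) = 11,500.00 × 1.034 = 11,891.0000
Growing perpetuity: P = D₁ / (r − g) = 11,891.0000 / (0.062 − 0.034) = 424,678.57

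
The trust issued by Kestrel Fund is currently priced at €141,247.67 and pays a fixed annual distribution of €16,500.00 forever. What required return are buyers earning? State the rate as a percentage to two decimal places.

11.68%

P = C/r ⇒ r = C/P = €16,500.00/€141,247.67 = 0.116816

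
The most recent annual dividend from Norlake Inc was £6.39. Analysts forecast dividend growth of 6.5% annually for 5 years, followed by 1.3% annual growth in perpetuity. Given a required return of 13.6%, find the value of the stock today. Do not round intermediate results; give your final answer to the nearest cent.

D_1 = 6.80535
D_2 = 7.24770
D_3 = 7.71880
D_4 = 8.22052
D_5 = 8.75485
Terminal value at year 5: TV = D_5×(1+g_2)/(r−g_2) = 8.86867/0.123 = 72.10298
P_0 = D_1/(1+r)^1 + D_2/(1+r)^2 + D_3/(1+r)^3 + D_4/(1+r)^4 + D_5/(1+r)^5 + TV/(1+r)^5
    = 5.99062 + 5.61621 + 5.26520 + 4.93612 + 4.62762 + 38.11199 = 64.54776

£64.55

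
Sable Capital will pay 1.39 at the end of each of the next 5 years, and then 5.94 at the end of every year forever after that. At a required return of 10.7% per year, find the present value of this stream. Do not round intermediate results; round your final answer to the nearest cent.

38.57

PV of 5-year annuity: 1.39 × [1 − (1+0.107)^−5] / 0.107 = 5.17630
Perpetuity value at year 5: 5.94 / 0.107 = 55.51402
PV of perpetuity: 55.51402 / (1+0.107)^5 = 33.39370
Total PV = 5.17630 + 33.39370 = 38.57000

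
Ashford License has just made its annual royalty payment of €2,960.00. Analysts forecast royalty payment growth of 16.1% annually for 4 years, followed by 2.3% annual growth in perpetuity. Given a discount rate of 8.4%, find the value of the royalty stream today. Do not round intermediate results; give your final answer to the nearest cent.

€79417.78

D_1 = 3436.56000
D_2 = 3989.84616
D_3 = 4632.21139
D_4 = 5377.99743
Terminal value at year 4: TV = D_4×(1+g_2)/(r−g_2) = 5501.69137/0.061 = 90191.66175
P_0 = D_1/(1+r)^1 + D_2/(1+r)^2 + D_3/(1+r)^3 + D_4/(1+r)^4 + TV/(1+r)^4
    = 3170.25830 + 3395.45193 + 3636.64178 + 3894.96412 + 65320.46383 = 79417.77995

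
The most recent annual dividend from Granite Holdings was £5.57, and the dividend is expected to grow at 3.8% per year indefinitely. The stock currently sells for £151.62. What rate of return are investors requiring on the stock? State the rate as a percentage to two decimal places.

7.61%

D₁ = £5.57 × 1.038 = £5.7817
P = D₁/(r − g) ⇒ r = D₁/P + g = £5.7817/£151.62 + 0.038 = 0.038133 + 0.038 = 0.076133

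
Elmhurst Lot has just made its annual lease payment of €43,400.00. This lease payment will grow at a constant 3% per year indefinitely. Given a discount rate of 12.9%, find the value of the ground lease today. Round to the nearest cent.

€451535.35

D₁ = D₀ × (1 + g) = €43,400.00 × 1.03 = €44,702.0000
Growing perpetuity: P = D₁ / (r − g) = €44,702.0000 / (0.129 − 0.03) = €451,535.35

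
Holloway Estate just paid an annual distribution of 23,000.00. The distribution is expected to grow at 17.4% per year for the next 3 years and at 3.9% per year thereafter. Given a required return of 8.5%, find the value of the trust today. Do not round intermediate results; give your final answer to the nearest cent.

739064.78

D_1 = 27002.00000
D_2 = 31700.34800
D_3 = 37216.20855
Terminal value at year 3: TV = D_3×(1+g_2)/(r−g_2) = 38667.64069/0.046 = 840600.88447
P_0 = D_1/(1+r)^1 + D_2/(1+r)^2 + D_3/(1+r)^3 + TV/(1+r)^3
    = 24886.63594 + 26928.02820 + 29136.87107 + 658113.24000 = 739064.77521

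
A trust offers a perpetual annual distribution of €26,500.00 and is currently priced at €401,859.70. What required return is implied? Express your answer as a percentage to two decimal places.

6.59%

P = C/r ⇒ r = C/P = €26,500.00/€401,859.70 = 0.065943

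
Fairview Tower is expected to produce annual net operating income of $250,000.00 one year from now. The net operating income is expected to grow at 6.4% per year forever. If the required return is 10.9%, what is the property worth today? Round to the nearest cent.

Growing perpetuity: P = D₁ / (r − g) = $250,000.0000 / (0.109 − 0.064) = $5,555,555.56

$5555555.56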